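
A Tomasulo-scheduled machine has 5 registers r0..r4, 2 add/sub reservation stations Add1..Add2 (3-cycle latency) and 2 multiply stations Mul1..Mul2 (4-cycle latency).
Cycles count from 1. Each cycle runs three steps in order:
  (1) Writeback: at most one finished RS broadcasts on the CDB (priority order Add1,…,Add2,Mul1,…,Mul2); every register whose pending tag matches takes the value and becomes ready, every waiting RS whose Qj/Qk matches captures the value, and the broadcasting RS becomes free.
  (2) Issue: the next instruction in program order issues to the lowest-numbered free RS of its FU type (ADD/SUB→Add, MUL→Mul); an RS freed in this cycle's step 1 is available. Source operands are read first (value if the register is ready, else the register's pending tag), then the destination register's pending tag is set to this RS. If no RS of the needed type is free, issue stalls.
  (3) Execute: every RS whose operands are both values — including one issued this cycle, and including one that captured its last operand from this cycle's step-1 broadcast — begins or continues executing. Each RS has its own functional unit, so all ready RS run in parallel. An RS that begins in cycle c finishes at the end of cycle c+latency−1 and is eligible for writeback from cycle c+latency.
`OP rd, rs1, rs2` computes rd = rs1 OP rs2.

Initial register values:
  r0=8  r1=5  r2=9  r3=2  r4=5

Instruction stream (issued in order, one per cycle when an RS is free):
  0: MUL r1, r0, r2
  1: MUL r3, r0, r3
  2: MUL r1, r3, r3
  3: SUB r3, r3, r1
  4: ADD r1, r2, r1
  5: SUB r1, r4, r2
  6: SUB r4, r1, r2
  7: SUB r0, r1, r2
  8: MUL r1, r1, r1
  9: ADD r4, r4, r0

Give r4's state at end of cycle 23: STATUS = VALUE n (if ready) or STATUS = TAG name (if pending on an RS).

STATUS = VALUE -26

c1: issue MUL r1<-Mul1 | r0:8,r1:Mul1,r2:9,r3:2,r4:5
c2: issue MUL r3<-Mul2 | r0:8,r1:Mul1,r2:9,r3:Mul2,r4:5
c3: stall | r0:8,r1:Mul1,r2:9,r3:Mul2,r4:5
c4: stall | r0:8,r1:Mul1,r2:9,r3:Mul2,r4:5
c5: CDB Mul1=72; issue MUL r1<-Mul1 | r0:8,r1:Mul1,r2:9,r3:Mul2,r4:5
c6: CDB Mul2=16; issue SUB r3<-Add1 | r0:8,r1:Mul1,r2:9,r3:Add1,r4:5
c7: issue ADD r1<-Add2 | r0:8,r1:Add2,r2:9,r3:Add1,r4:5
c8: stall | r0:8,r1:Add2,r2:9,r3:Add1,r4:5
c9: stall | r0:8,r1:Add2,r2:9,r3:Add1,r4:5
c10: CDB Mul1=256; stall | r0:8,r1:Add2,r2:9,r3:Add1,r4:5
c11: stall | r0:8,r1:Add2,r2:9,r3:Add1,r4:5
c12: stall | r0:8,r1:Add2,r2:9,r3:Add1,r4:5
c13: CDB Add1=-240; issue SUB r1<-Add1 | r0:8,r1:Add1,r2:9,r3:-240,r4:5
c14: CDB Add2=265; issue SUB r4<-Add2 | r0:8,r1:Add1,r2:9,r3:-240,r4:Add2
c15: stall | r0:8,r1:Add1,r2:9,r3:-240,r4:Add2
c16: CDB Add1=-4; issue SUB r0<-Add1 | r0:Add1,r1:-4,r2:9,r3:-240,r4:Add2
c17: issue MUL r1<-Mul1 | r0:Add1,r1:Mul1,r2:9,r3:-240,r4:Add2
c18: stall | r0:Add1,r1:Mul1,r2:9,r3:-240,r4:Add2
c19: CDB Add1=-13; issue ADD r4<-Add1 | r0:-13,r1:Mul1,r2:9,r3:-240,r4:Add1
c20: CDB Add2=-13 | r0:-13,r1:Mul1,r2:9,r3:-240,r4:Add1
c21: CDB Mul1=16 | r0:-13,r1:16,r2:9,r3:-240,r4:Add1
c22: - | r0:-13,r1:16,r2:9,r3:-240,r4:Add1
c23: CDB Add1=-26 | r0:-13,r1:16,r2:9,r3:-240,r4:-26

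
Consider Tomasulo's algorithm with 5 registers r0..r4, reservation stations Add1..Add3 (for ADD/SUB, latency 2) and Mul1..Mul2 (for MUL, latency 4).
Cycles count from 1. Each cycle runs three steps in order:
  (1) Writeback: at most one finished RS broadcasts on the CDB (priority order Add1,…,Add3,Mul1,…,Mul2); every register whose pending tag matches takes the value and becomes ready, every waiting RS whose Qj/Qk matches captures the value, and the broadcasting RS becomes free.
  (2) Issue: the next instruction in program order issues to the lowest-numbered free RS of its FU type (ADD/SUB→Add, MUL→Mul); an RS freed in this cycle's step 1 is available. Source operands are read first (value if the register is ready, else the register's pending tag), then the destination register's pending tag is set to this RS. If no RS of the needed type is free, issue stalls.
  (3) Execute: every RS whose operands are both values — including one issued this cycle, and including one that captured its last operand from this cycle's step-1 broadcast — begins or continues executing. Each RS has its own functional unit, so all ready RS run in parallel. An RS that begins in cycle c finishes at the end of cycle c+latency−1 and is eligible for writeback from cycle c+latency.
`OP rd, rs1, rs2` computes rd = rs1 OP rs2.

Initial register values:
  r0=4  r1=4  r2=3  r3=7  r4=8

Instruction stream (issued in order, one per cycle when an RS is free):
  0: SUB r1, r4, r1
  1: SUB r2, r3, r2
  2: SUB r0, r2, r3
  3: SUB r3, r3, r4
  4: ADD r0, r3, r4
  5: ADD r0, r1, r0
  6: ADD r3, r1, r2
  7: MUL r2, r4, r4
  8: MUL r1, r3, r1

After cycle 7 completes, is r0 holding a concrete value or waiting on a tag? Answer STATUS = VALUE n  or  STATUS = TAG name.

  c1: issue SUB r1<-Add1  regs: r0:4,r1:Add1,r2:3,r3:7,r4:8
  c2: issue SUB r2<-Add2  regs: r0:4,r1:Add1,r2:Add2,r3:7,r4:8
  c3: CDB Add1=4; issue SUB r0<-Add1  regs: r0:Add1,r1:4,r2:Add2,r3:7,r4:8
  c4: CDB Add2=4; issue SUB r3<-Add2  regs: r0:Add1,r1:4,r2:4,r3:Add2,r4:8
  c5: issue ADD r0<-Add3  regs: r0:Add3,r1:4,r2:4,r3:Add2,r4:8
  c6: CDB Add1=-3; issue ADD r0<-Add1  regs: r0:Add1,r1:4,r2:4,r3:Add2,r4:8
  c7: CDB Add2=-1; issue ADD r3<-Add2  regs: r0:Add1,r1:4,r2:4,r3:Add2,r4:8

STATUS = TAG Add1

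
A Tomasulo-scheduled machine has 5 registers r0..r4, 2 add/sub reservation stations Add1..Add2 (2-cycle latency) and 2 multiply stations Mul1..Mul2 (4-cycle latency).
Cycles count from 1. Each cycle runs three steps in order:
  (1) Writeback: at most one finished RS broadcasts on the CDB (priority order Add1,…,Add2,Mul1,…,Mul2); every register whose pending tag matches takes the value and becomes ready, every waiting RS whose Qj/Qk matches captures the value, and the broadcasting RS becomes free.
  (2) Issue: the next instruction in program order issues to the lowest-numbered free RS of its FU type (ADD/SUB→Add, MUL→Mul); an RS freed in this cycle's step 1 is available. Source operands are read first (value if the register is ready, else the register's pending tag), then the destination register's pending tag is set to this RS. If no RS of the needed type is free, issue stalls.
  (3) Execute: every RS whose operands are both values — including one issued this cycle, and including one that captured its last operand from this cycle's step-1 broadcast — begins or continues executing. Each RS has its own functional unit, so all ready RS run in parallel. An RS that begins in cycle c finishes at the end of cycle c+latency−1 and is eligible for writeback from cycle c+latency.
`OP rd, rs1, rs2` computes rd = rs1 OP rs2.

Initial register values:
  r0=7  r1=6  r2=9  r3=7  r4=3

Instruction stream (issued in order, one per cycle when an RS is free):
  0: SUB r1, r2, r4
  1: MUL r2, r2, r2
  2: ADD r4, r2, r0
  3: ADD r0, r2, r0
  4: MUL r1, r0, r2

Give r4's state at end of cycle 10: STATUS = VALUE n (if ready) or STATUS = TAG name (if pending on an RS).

STATUS = VALUE 88

  c1: issue SUB r1<-Add1  regs: r0:7,r1:Add1,r2:9,r3:7,r4:3
  c2: issue MUL r2<-Mul1  regs: r0:7,r1:Add1,r2:Mul1,r3:7,r4:3
  c3: CDB Add1=6; issue ADD r4<-Add1  regs: r0:7,r1:6,r2:Mul1,r3:7,r4:Add1
  c4: issue ADD r0<-Add2  regs: r0:Add2,r1:6,r2:Mul1,r3:7,r4:Add1
  c5: issue MUL r1<-Mul2  regs: r0:Add2,r1:Mul2,r2:Mul1,r3:7,r4:Add1
  c6: CDB Mul1=81  regs: r0:Add2,r1:Mul2,r2:81,r3:7,r4:Add1
  c7: -  regs: r0:Add2,r1:Mul2,r2:81,r3:7,r4:Add1
  c8: CDB Add1=88  regs: r0:Add2,r1:Mul2,r2:81,r3:7,r4:88
  c9: CDB Add2=88  regs: r0:88,r1:Mul2,r2:81,r3:7,r4:88
  c10: -  regs: r0:88,r1:Mul2,r2:81,r3:7,r4:88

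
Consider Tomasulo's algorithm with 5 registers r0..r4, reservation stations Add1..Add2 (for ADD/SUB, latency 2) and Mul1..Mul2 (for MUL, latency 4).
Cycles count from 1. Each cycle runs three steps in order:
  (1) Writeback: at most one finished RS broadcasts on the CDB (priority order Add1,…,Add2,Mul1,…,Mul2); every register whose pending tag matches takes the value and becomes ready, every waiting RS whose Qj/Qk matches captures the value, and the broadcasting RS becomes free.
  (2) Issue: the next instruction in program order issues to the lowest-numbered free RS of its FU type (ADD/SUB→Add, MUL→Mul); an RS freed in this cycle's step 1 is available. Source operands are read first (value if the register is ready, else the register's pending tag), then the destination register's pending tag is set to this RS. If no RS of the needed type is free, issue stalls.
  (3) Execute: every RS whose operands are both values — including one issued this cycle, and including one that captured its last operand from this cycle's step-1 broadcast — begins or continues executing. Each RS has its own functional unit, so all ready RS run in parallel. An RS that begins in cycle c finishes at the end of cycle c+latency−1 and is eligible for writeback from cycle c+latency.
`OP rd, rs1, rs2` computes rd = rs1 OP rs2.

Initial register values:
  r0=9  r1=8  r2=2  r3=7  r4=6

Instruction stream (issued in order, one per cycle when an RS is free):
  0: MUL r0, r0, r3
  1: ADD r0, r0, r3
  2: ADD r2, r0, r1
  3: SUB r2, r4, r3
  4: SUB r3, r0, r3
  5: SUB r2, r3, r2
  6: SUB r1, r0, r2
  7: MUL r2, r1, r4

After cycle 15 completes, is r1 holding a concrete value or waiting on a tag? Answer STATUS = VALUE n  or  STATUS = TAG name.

STATUS = VALUE 6

c1: issue MUL r0<-Mul1 | r0:Mul1,r1:8,r2:2,r3:7,r4:6
c2: issue ADD r0<-Add1 | r0:Add1,r1:8,r2:2,r3:7,r4:6
c3: issue ADD r2<-Add2 | r0:Add1,r1:8,r2:Add2,r3:7,r4:6
c4: stall | r0:Add1,r1:8,r2:Add2,r3:7,r4:6
c5: CDB Mul1=63; stall | r0:Add1,r1:8,r2:Add2,r3:7,r4:6
c6: stall | r0:Add1,r1:8,r2:Add2,r3:7,r4:6
c7: CDB Add1=70; issue SUB r2<-Add1 | r0:70,r1:8,r2:Add1,r3:7,r4:6
c8: stall | r0:70,r1:8,r2:Add1,r3:7,r4:6
c9: CDB Add1=-1; issue SUB r3<-Add1 | r0:70,r1:8,r2:-1,r3:Add1,r4:6
c10: CDB Add2=78; issue SUB r2<-Add2 | r0:70,r1:8,r2:Add2,r3:Add1,r4:6
c11: CDB Add1=63; issue SUB r1<-Add1 | r0:70,r1:Add1,r2:Add2,r3:63,r4:6
c12: issue MUL r2<-Mul1 | r0:70,r1:Add1,r2:Mul1,r3:63,r4:6
c13: CDB Add2=64 | r0:70,r1:Add1,r2:Mul1,r3:63,r4:6
c14: - | r0:70,r1:Add1,r2:Mul1,r3:63,r4:6
c15: CDB Add1=6 | r0:70,r1:6,r2:Mul1,r3:63,r4:6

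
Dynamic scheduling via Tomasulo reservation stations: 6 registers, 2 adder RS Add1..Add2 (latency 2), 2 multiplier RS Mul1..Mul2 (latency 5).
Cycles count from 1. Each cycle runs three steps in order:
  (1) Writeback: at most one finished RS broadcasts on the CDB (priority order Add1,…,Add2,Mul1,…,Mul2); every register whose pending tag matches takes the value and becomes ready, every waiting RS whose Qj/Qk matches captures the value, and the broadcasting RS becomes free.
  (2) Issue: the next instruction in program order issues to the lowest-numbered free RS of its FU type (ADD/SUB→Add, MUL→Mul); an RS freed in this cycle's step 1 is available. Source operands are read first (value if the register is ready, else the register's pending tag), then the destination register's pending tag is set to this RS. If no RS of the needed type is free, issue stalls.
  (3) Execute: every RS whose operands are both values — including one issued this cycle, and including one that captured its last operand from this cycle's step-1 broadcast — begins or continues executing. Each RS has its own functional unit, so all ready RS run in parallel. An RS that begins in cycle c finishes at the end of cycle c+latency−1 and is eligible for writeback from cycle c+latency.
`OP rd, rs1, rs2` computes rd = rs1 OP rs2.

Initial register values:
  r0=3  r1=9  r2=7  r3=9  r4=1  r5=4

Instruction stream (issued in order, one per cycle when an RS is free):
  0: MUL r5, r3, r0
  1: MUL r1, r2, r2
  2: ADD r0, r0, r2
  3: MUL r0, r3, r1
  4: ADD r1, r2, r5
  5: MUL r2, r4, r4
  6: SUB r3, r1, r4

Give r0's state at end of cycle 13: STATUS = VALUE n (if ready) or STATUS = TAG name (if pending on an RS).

c1: issue MUL r5<-Mul1 | r0:3,r1:9,r2:7,r3:9,r4:1,r5:Mul1
c2: issue MUL r1<-Mul2 | r0:3,r1:Mul2,r2:7,r3:9,r4:1,r5:Mul1
c3: issue ADD r0<-Add1 | r0:Add1,r1:Mul2,r2:7,r3:9,r4:1,r5:Mul1
c4: stall | r0:Add1,r1:Mul2,r2:7,r3:9,r4:1,r5:Mul1
c5: CDB Add1=10; stall | r0:10,r1:Mul2,r2:7,r3:9,r4:1,r5:Mul1
c6: CDB Mul1=27; issue MUL r0<-Mul1 | r0:Mul1,r1:Mul2,r2:7,r3:9,r4:1,r5:27
c7: CDB Mul2=49; issue ADD r1<-Add1 | r0:Mul1,r1:Add1,r2:7,r3:9,r4:1,r5:27
c8: issue MUL r2<-Mul2 | r0:Mul1,r1:Add1,r2:Mul2,r3:9,r4:1,r5:27
c9: CDB Add1=34; issue SUB r3<-Add1 | r0:Mul1,r1:34,r2:Mul2,r3:Add1,r4:1,r5:27
c10: - | r0:Mul1,r1:34,r2:Mul2,r3:Add1,r4:1,r5:27
c11: CDB Add1=33 | r0:Mul1,r1:34,r2:Mul2,r3:33,r4:1,r5:27
c12: CDB Mul1=441 | r0:441,r1:34,r2:Mul2,r3:33,r4:1,r5:27
c13: CDB Mul2=1 | r0:441,r1:34,r2:1,r3:33,r4:1,r5:27

STATUS = VALUE 441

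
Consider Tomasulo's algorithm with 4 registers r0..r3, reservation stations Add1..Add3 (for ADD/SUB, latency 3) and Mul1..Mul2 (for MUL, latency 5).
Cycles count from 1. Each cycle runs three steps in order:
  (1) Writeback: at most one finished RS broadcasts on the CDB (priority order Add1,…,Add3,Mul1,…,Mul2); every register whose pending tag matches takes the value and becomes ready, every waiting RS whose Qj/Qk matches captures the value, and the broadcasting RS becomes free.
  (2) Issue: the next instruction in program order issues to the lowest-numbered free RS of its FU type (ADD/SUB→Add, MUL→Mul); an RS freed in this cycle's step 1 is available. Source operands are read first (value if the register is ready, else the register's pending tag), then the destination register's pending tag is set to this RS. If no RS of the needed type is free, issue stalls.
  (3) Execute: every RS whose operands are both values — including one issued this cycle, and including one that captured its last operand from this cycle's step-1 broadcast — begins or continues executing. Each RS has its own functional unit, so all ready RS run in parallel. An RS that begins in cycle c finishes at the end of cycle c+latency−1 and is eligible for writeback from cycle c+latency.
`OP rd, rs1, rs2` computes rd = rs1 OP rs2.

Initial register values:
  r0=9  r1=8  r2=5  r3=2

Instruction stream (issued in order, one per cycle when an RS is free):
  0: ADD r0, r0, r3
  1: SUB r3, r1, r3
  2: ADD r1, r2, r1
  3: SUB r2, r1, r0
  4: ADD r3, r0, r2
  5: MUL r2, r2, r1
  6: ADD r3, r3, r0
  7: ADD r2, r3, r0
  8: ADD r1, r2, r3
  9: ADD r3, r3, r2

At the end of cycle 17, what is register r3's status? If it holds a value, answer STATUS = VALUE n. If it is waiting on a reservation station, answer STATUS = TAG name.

cycle 1: issue ADD r0<-Add1 // r0:Add1,r1:8,r2:5,r3:2
cycle 2: issue SUB r3<-Add2 // r0:Add1,r1:8,r2:5,r3:Add2
cycle 3: issue ADD r1<-Add3 // r0:Add1,r1:Add3,r2:5,r3:Add2
cycle 4: CDB Add1=11; issue SUB r2<-Add1 // r0:11,r1:Add3,r2:Add1,r3:Add2
cycle 5: CDB Add2=6; issue ADD r3<-Add2 // r0:11,r1:Add3,r2:Add1,r3:Add2
cycle 6: CDB Add3=13; issue MUL r2<-Mul1 // r0:11,r1:13,r2:Mul1,r3:Add2
cycle 7: issue ADD r3<-Add3 // r0:11,r1:13,r2:Mul1,r3:Add3
cycle 8: stall // r0:11,r1:13,r2:Mul1,r3:Add3
cycle 9: CDB Add1=2; issue ADD r2<-Add1 // r0:11,r1:13,r2:Add1,r3:Add3
cycle 10: stall // r0:11,r1:13,r2:Add1,r3:Add3
cycle 11: stall // r0:11,r1:13,r2:Add1,r3:Add3
cycle 12: CDB Add2=13; issue ADD r1<-Add2 // r0:11,r1:Add2,r2:Add1,r3:Add3
cycle 13: stall // r0:11,r1:Add2,r2:Add1,r3:Add3
cycle 14: CDB Mul1=26; stall // r0:11,r1:Add2,r2:Add1,r3:Add3
cycle 15: CDB Add3=24; issue ADD r3<-Add3 // r0:11,r1:Add2,r2:Add1,r3:Add3
cycle 16: - // r0:11,r1:Add2,r2:Add1,r3:Add3
cycle 17: - // r0:11,r1:Add2,r2:Add1,r3:Add3

STATUS = TAG Add3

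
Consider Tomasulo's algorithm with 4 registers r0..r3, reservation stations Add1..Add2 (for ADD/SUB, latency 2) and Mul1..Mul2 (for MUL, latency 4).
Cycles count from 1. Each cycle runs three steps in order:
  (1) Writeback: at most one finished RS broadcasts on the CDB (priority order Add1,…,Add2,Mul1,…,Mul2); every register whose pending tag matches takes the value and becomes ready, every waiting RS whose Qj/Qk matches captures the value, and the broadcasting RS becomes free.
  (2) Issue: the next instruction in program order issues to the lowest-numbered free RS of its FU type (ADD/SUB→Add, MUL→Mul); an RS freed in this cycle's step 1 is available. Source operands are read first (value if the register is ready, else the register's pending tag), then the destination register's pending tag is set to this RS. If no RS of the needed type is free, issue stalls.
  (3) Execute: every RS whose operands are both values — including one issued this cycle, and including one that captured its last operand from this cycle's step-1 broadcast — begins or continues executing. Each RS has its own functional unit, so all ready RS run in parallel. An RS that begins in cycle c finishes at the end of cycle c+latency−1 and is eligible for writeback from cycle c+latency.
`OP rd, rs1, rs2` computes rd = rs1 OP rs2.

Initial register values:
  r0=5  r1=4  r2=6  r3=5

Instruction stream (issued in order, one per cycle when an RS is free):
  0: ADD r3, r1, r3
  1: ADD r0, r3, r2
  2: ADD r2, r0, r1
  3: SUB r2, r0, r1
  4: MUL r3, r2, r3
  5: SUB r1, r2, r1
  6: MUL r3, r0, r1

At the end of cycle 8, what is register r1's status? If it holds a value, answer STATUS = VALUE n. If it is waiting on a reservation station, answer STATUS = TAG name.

STATUS = TAG Add1

c1: issue ADD r3<-Add1 | r0:5,r1:4,r2:6,r3:Add1
c2: issue ADD r0<-Add2 | r0:Add2,r1:4,r2:6,r3:Add1
c3: CDB Add1=9; issue ADD r2<-Add1 | r0:Add2,r1:4,r2:Add1,r3:9
c4: stall | r0:Add2,r1:4,r2:Add1,r3:9
c5: CDB Add2=15; issue SUB r2<-Add2 | r0:15,r1:4,r2:Add2,r3:9
c6: issue MUL r3<-Mul1 | r0:15,r1:4,r2:Add2,r3:Mul1
c7: CDB Add1=19; issue SUB r1<-Add1 | r0:15,r1:Add1,r2:Add2,r3:Mul1
c8: CDB Add2=11; issue MUL r3<-Mul2 | r0:15,r1:Add1,r2:11,r3:Mul2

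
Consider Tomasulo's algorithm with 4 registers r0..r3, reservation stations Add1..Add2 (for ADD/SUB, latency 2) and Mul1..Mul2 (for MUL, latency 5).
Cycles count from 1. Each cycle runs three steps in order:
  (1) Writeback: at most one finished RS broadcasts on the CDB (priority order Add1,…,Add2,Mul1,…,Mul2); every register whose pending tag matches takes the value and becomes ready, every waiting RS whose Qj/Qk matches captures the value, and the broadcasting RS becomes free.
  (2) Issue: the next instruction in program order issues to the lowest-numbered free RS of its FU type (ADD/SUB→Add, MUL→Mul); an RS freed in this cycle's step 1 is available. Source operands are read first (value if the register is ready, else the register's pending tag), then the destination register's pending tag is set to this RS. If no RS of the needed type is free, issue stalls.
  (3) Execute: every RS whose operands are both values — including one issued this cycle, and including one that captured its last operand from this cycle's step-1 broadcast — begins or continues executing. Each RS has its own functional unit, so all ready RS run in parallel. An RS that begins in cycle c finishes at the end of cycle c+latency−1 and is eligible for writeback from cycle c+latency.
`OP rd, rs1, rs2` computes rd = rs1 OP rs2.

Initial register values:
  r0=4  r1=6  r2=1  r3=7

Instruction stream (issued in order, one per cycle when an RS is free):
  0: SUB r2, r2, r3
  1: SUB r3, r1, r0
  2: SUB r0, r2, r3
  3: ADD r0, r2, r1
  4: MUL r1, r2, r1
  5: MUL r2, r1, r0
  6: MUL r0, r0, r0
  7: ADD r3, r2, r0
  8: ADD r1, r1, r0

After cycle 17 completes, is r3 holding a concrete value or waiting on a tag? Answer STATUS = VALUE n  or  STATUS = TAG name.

STATUS = TAG Add1

  c1: issue SUB r2<-Add1  regs: r0:4,r1:6,r2:Add1,r3:7
  c2: issue SUB r3<-Add2  regs: r0:4,r1:6,r2:Add1,r3:Add2
  c3: CDB Add1=-6; issue SUB r0<-Add1  regs: r0:Add1,r1:6,r2:-6,r3:Add2
  c4: CDB Add2=2; issue ADD r0<-Add2  regs: r0:Add2,r1:6,r2:-6,r3:2
  c5: issue MUL r1<-Mul1  regs: r0:Add2,r1:Mul1,r2:-6,r3:2
  c6: CDB Add1=-8; issue MUL r2<-Mul2  regs: r0:Add2,r1:Mul1,r2:Mul2,r3:2
  c7: CDB Add2=0; stall  regs: r0:0,r1:Mul1,r2:Mul2,r3:2
  c8: stall  regs: r0:0,r1:Mul1,r2:Mul2,r3:2
  c9: stall  regs: r0:0,r1:Mul1,r2:Mul2,r3:2
  c10: CDB Mul1=-36; issue MUL r0<-Mul1  regs: r0:Mul1,r1:-36,r2:Mul2,r3:2
  c11: issue ADD r3<-Add1  regs: r0:Mul1,r1:-36,r2:Mul2,r3:Add1
  c12: issue ADD r1<-Add2  regs: r0:Mul1,r1:Add2,r2:Mul2,r3:Add1
  c13: -  regs: r0:Mul1,r1:Add2,r2:Mul2,r3:Add1
  c14: -  regs: r0:Mul1,r1:Add2,r2:Mul2,r3:Add1
  c15: CDB Mul1=0  regs: r0:0,r1:Add2,r2:Mul2,r3:Add1
  c16: CDB Mul2=0  regs: r0:0,r1:Add2,r2:0,r3:Add1
  c17: CDB Add2=-36  regs: r0:0,r1:-36,r2:0,r3:Add1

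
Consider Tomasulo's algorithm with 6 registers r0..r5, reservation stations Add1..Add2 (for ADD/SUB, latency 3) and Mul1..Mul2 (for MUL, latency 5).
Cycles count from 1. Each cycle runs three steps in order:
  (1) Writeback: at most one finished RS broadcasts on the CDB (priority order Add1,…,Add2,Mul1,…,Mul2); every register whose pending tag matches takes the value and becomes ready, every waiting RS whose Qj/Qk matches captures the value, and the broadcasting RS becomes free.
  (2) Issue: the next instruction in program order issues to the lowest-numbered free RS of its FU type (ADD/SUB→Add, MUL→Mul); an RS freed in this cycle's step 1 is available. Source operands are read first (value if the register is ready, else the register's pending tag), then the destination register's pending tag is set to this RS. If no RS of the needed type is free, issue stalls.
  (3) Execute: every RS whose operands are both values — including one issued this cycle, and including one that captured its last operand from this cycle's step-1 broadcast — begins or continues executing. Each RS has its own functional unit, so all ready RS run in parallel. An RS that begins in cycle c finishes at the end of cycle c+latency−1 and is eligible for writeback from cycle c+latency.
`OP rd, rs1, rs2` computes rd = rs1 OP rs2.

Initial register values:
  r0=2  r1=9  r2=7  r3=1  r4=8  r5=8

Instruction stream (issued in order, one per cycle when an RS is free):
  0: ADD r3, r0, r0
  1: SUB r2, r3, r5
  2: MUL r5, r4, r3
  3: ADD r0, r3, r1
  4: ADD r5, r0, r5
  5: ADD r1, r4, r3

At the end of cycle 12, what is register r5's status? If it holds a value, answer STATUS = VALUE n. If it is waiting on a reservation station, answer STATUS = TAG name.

c1: issue ADD r3<-Add1 | r0:2,r1:9,r2:7,r3:Add1,r4:8,r5:8
c2: issue SUB r2<-Add2 | r0:2,r1:9,r2:Add2,r3:Add1,r4:8,r5:8
c3: issue MUL r5<-Mul1 | r0:2,r1:9,r2:Add2,r3:Add1,r4:8,r5:Mul1
c4: CDB Add1=4; issue ADD r0<-Add1 | r0:Add1,r1:9,r2:Add2,r3:4,r4:8,r5:Mul1
c5: stall | r0:Add1,r1:9,r2:Add2,r3:4,r4:8,r5:Mul1
c6: stall | r0:Add1,r1:9,r2:Add2,r3:4,r4:8,r5:Mul1
c7: CDB Add1=13; issue ADD r5<-Add1 | r0:13,r1:9,r2:Add2,r3:4,r4:8,r5:Add1
c8: CDB Add2=-4; issue ADD r1<-Add2 | r0:13,r1:Add2,r2:-4,r3:4,r4:8,r5:Add1
c9: CDB Mul1=32 | r0:13,r1:Add2,r2:-4,r3:4,r4:8,r5:Add1
c10: - | r0:13,r1:Add2,r2:-4,r3:4,r4:8,r5:Add1
c11: CDB Add2=12 | r0:13,r1:12,r2:-4,r3:4,r4:8,r5:Add1
c12: CDB Add1=45 | r0:13,r1:12,r2:-4,r3:4,r4:8,r5:45

STATUS = VALUE 45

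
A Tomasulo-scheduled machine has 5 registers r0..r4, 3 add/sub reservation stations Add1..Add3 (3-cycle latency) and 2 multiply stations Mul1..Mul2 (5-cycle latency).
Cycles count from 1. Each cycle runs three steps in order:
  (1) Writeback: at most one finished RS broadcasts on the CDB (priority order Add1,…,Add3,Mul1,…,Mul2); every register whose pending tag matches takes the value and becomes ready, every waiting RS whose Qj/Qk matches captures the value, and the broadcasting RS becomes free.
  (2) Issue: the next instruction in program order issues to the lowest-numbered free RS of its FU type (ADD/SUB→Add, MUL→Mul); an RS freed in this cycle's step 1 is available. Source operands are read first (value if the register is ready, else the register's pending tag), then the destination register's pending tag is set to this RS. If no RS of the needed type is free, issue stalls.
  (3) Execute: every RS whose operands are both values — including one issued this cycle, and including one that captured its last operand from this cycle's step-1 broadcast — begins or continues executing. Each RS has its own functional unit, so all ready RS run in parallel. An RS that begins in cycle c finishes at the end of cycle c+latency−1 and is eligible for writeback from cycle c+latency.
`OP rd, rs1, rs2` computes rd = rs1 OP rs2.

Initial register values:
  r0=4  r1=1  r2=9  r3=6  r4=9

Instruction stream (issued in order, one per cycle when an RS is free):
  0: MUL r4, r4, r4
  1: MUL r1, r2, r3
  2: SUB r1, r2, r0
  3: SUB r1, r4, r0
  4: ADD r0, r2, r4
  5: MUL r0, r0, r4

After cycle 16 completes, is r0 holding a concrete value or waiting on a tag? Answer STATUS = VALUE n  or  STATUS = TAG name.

STATUS = VALUE 7290

  c1: issue MUL r4<-Mul1  regs: r0:4,r1:1,r2:9,r3:6,r4:Mul1
  c2: issue MUL r1<-Mul2  regs: r0:4,r1:Mul2,r2:9,r3:6,r4:Mul1
  c3: issue SUB r1<-Add1  regs: r0:4,r1:Add1,r2:9,r3:6,r4:Mul1
  c4: issue SUB r1<-Add2  regs: r0:4,r1:Add2,r2:9,r3:6,r4:Mul1
  c5: issue ADD r0<-Add3  regs: r0:Add3,r1:Add2,r2:9,r3:6,r4:Mul1
  c6: CDB Add1=5; stall  regs: r0:Add3,r1:Add2,r2:9,r3:6,r4:Mul1
  c7: CDB Mul1=81; issue MUL r0<-Mul1  regs: r0:Mul1,r1:Add2,r2:9,r3:6,r4:81
  c8: CDB Mul2=54  regs: r0:Mul1,r1:Add2,r2:9,r3:6,r4:81
  c9: -  regs: r0:Mul1,r1:Add2,r2:9,r3:6,r4:81
  c10: CDB Add2=77  regs: r0:Mul1,r1:77,r2:9,r3:6,r4:81
  c11: CDB Add3=90  regs: r0:Mul1,r1:77,r2:9,r3:6,r4:81
  c12: -  regs: r0:Mul1,r1:77,r2:9,r3:6,r4:81
  c13: -  regs: r0:Mul1,r1:77,r2:9,r3:6,r4:81
  c14: -  regs: r0:Mul1,r1:77,r2:9,r3:6,r4:81
  c15: -  regs: r0:Mul1,r1:77,r2:9,r3:6,r4:81
  c16: CDB Mul1=7290  regs: r0:7290,r1:77,r2:9,r3:6,r4:81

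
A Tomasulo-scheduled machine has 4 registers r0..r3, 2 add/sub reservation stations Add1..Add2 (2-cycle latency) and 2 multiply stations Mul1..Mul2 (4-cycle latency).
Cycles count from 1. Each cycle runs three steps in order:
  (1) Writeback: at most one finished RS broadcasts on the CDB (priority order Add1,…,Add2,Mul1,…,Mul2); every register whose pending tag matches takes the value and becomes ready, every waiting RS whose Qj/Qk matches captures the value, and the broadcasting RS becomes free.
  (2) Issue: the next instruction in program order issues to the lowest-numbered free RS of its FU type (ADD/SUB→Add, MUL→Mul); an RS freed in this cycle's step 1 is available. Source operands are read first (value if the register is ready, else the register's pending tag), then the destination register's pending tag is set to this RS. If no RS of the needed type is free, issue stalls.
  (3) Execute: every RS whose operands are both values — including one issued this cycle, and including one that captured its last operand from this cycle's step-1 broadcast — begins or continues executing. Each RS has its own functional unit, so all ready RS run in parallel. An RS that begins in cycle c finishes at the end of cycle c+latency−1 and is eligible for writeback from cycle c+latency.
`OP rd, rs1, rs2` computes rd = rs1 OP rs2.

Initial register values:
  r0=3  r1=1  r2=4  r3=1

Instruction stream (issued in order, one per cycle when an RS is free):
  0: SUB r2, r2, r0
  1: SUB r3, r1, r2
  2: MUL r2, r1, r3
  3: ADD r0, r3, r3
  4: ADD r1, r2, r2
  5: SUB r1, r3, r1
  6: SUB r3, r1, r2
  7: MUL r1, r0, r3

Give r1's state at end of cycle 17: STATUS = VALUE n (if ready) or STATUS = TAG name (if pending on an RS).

STATUS = TAG Mul1

  c1: issue SUB r2<-Add1  regs: r0:3,r1:1,r2:Add1,r3:1
  c2: issue SUB r3<-Add2  regs: r0:3,r1:1,r2:Add1,r3:Add2
  c3: CDB Add1=1; issue MUL r2<-Mul1  regs: r0:3,r1:1,r2:Mul1,r3:Add2
  c4: issue ADD r0<-Add1  regs: r0:Add1,r1:1,r2:Mul1,r3:Add2
  c5: CDB Add2=0; issue ADD r1<-Add2  regs: r0:Add1,r1:Add2,r2:Mul1,r3:0
  c6: stall  regs: r0:Add1,r1:Add2,r2:Mul1,r3:0
  c7: CDB Add1=0; issue SUB r1<-Add1  regs: r0:0,r1:Add1,r2:Mul1,r3:0
  c8: stall  regs: r0:0,r1:Add1,r2:Mul1,r3:0
  c9: CDB Mul1=0; stall  regs: r0:0,r1:Add1,r2:0,r3:0
  c10: stall  regs: r0:0,r1:Add1,r2:0,r3:0
  c11: CDB Add2=0; issue SUB r3<-Add2  regs: r0:0,r1:Add1,r2:0,r3:Add2
  c12: issue MUL r1<-Mul1  regs: r0:0,r1:Mul1,r2:0,r3:Add2
  c13: CDB Add1=0  regs: r0:0,r1:Mul1,r2:0,r3:Add2
  c14: -  regs: r0:0,r1:Mul1,r2:0,r3:Add2
  c15: CDB Add2=0  regs: r0:0,r1:Mul1,r2:0,r3:0
  c16: -  regs: r0:0,r1:Mul1,r2:0,r3:0
  c17: -  regs: r0:0,r1:Mul1,r2:0,r3:0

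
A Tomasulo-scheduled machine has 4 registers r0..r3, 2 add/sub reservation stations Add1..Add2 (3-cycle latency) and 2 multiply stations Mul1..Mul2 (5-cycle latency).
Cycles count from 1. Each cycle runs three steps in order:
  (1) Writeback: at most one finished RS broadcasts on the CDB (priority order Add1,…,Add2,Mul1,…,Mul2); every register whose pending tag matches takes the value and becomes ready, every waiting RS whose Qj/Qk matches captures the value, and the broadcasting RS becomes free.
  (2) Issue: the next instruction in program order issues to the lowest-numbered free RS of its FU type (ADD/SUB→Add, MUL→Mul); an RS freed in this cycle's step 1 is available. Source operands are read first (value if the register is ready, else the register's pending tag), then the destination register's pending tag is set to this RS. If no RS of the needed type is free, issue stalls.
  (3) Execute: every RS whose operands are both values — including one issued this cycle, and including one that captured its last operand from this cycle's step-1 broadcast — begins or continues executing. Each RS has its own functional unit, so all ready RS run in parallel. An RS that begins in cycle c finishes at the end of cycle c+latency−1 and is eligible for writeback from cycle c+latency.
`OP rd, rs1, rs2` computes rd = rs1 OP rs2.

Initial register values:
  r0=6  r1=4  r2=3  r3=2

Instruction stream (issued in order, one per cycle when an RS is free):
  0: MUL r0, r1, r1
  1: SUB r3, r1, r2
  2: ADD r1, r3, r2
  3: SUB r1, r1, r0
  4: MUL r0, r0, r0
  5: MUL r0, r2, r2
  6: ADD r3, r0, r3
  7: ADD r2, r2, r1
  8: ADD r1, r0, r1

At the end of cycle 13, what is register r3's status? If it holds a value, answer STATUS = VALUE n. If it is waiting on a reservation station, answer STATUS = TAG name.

cycle 1: issue MUL r0<-Mul1 // r0:Mul1,r1:4,r2:3,r3:2
cycle 2: issue SUB r3<-Add1 // r0:Mul1,r1:4,r2:3,r3:Add1
cycle 3: issue ADD r1<-Add2 // r0:Mul1,r1:Add2,r2:3,r3:Add1
cycle 4: stall // r0:Mul1,r1:Add2,r2:3,r3:Add1
cycle 5: CDB Add1=1; issue SUB r1<-Add1 // r0:Mul1,r1:Add1,r2:3,r3:1
cycle 6: CDB Mul1=16; issue MUL r0<-Mul1 // r0:Mul1,r1:Add1,r2:3,r3:1
cycle 7: issue MUL r0<-Mul2 // r0:Mul2,r1:Add1,r2:3,r3:1
cycle 8: CDB Add2=4; issue ADD r3<-Add2 // r0:Mul2,r1:Add1,r2:3,r3:Add2
cycle 9: stall // r0:Mul2,r1:Add1,r2:3,r3:Add2
cycle 10: stall // r0:Mul2,r1:Add1,r2:3,r3:Add2
cycle 11: CDB Add1=-12; issue ADD r2<-Add1 // r0:Mul2,r1:-12,r2:Add1,r3:Add2
cycle 12: CDB Mul1=256; stall // r0:Mul2,r1:-12,r2:Add1,r3:Add2
cycle 13: CDB Mul2=9; stall // r0:9,r1:-12,r2:Add1,r3:Add2

STATUS = TAG Add2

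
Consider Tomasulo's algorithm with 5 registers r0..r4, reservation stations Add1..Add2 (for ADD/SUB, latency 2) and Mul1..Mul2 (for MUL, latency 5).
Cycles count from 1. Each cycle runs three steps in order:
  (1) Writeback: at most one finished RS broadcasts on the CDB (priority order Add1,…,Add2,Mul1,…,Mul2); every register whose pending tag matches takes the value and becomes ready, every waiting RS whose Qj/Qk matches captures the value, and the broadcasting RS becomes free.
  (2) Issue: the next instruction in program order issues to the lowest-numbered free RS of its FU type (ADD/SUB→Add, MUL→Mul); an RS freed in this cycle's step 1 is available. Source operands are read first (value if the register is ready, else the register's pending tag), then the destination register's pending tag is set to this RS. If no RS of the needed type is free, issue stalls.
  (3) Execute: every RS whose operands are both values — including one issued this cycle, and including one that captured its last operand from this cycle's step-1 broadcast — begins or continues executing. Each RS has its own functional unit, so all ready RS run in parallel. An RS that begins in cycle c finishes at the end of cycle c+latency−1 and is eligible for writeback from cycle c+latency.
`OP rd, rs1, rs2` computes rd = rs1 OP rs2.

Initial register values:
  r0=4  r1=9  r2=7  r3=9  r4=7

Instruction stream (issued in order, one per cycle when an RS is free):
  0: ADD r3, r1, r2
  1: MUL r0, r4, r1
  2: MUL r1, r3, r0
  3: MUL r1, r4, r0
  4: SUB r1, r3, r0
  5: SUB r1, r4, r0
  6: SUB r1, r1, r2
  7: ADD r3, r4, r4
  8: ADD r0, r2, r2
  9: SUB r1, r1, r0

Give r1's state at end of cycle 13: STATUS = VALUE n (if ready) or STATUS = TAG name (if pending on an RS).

  c1: issue ADD r3<-Add1  regs: r0:4,r1:9,r2:7,r3:Add1,r4:7
  c2: issue MUL r0<-Mul1  regs: r0:Mul1,r1:9,r2:7,r3:Add1,r4:7
  c3: CDB Add1=16; issue MUL r1<-Mul2  regs: r0:Mul1,r1:Mul2,r2:7,r3:16,r4:7
  c4: stall  regs: r0:Mul1,r1:Mul2,r2:7,r3:16,r4:7
  c5: stall  regs: r0:Mul1,r1:Mul2,r2:7,r3:16,r4:7
  c6: stall  regs: r0:Mul1,r1:Mul2,r2:7,r3:16,r4:7
  c7: CDB Mul1=63; issue MUL r1<-Mul1  regs: r0:63,r1:Mul1,r2:7,r3:16,r4:7
  c8: issue SUB r1<-Add1  regs: r0:63,r1:Add1,r2:7,r3:16,r4:7
  c9: issue SUB r1<-Add2  regs: r0:63,r1:Add2,r2:7,r3:16,r4:7
  c10: CDB Add1=-47; issue SUB r1<-Add1  regs: r0:63,r1:Add1,r2:7,r3:16,r4:7
  c11: CDB Add2=-56; issue ADD r3<-Add2  regs: r0:63,r1:Add1,r2:7,r3:Add2,r4:7
  c12: CDB Mul1=441; stall  regs: r0:63,r1:Add1,r2:7,r3:Add2,r4:7
  c13: CDB Add1=-63; issue ADD r0<-Add1  regs: r0:Add1,r1:-63,r2:7,r3:Add2,r4:7

STATUS = VALUE -63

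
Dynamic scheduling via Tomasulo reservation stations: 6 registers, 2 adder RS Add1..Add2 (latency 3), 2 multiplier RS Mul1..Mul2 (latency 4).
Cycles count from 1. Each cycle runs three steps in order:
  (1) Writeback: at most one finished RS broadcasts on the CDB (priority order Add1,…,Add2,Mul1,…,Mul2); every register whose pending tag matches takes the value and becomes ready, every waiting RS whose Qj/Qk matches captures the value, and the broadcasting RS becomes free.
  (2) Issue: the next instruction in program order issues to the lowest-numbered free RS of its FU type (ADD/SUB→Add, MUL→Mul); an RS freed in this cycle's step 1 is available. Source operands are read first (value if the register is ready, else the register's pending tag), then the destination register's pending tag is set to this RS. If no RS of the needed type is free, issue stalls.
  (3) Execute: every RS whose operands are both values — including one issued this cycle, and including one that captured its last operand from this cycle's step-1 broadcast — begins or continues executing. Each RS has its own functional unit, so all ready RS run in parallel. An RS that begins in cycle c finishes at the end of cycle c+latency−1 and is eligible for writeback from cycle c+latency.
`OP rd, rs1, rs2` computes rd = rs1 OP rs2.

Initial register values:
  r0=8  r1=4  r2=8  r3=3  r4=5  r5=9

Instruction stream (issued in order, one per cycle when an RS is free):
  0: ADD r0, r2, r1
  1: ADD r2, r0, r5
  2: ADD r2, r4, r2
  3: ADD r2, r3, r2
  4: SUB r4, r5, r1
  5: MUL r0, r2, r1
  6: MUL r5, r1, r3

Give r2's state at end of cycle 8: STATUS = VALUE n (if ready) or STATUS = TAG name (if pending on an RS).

STATUS = TAG Add2

  c1: issue ADD r0<-Add1  regs: r0:Add1,r1:4,r2:8,r3:3,r4:5,r5:9
  c2: issue ADD r2<-Add2  regs: r0:Add1,r1:4,r2:Add2,r3:3,r4:5,r5:9
  c3: stall  regs: r0:Add1,r1:4,r2:Add2,r3:3,r4:5,r5:9
  c4: CDB Add1=12; issue ADD r2<-Add1  regs: r0:12,r1:4,r2:Add1,r3:3,r4:5,r5:9
  c5: stall  regs: r0:12,r1:4,r2:Add1,r3:3,r4:5,r5:9
  c6: stall  regs: r0:12,r1:4,r2:Add1,r3:3,r4:5,r5:9
  c7: CDB Add2=21; issue ADD r2<-Add2  regs: r0:12,r1:4,r2:Add2,r3:3,r4:5,r5:9
  c8: stall  regs: r0:12,r1:4,r2:Add2,r3:3,r4:5,r5:9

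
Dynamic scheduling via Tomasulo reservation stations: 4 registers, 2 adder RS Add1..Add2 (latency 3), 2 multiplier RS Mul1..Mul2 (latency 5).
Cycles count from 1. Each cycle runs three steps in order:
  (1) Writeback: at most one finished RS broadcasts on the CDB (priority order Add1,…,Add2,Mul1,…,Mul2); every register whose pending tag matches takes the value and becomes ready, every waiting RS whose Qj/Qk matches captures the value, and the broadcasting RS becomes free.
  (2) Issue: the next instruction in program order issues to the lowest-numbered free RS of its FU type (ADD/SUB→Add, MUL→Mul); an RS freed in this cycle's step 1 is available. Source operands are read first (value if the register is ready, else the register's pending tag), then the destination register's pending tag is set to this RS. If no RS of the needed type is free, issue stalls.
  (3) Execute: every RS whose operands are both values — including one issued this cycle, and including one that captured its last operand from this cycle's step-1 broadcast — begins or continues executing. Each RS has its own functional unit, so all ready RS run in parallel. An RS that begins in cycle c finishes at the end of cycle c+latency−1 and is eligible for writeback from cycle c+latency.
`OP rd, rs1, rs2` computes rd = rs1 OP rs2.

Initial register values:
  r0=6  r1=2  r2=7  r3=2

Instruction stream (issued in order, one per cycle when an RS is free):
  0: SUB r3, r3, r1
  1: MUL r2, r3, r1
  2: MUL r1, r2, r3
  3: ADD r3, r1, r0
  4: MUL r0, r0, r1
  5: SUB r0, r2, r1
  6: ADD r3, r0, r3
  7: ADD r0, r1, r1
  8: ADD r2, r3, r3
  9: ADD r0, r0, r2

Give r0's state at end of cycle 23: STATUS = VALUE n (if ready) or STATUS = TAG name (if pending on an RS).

STATUS = TAG Add2

c1: issue SUB r3<-Add1 | r0:6,r1:2,r2:7,r3:Add1
c2: issue MUL r2<-Mul1 | r0:6,r1:2,r2:Mul1,r3:Add1
c3: issue MUL r1<-Mul2 | r0:6,r1:Mul2,r2:Mul1,r3:Add1
c4: CDB Add1=0; issue ADD r3<-Add1 | r0:6,r1:Mul2,r2:Mul1,r3:Add1
c5: stall | r0:6,r1:Mul2,r2:Mul1,r3:Add1
c6: stall | r0:6,r1:Mul2,r2:Mul1,r3:Add1
c7: stall | r0:6,r1:Mul2,r2:Mul1,r3:Add1
c8: stall | r0:6,r1:Mul2,r2:Mul1,r3:Add1
c9: CDB Mul1=0; issue MUL r0<-Mul1 | r0:Mul1,r1:Mul2,r2:0,r3:Add1
c10: issue SUB r0<-Add2 | r0:Add2,r1:Mul2,r2:0,r3:Add1
c11: stall | r0:Add2,r1:Mul2,r2:0,r3:Add1
c12: stall | r0:Add2,r1:Mul2,r2:0,r3:Add1
c13: stall | r0:Add2,r1:Mul2,r2:0,r3:Add1
c14: CDB Mul2=0; stall | r0:Add2,r1:0,r2:0,r3:Add1
c15: stall | r0:Add2,r1:0,r2:0,r3:Add1
c16: stall | r0:Add2,r1:0,r2:0,r3:Add1
c17: CDB Add1=6; issue ADD r3<-Add1 | r0:Add2,r1:0,r2:0,r3:Add1
c18: CDB Add2=0; issue ADD r0<-Add2 | r0:Add2,r1:0,r2:0,r3:Add1
c19: CDB Mul1=0; stall | r0:Add2,r1:0,r2:0,r3:Add1
c20: stall | r0:Add2,r1:0,r2:0,r3:Add1
c21: CDB Add1=6; issue ADD r2<-Add1 | r0:Add2,r1:0,r2:Add1,r3:6
c22: CDB Add2=0; issue ADD r0<-Add2 | r0:Add2,r1:0,r2:Add1,r3:6
c23: - | r0:Add2,r1:0,r2:Add1,r3:6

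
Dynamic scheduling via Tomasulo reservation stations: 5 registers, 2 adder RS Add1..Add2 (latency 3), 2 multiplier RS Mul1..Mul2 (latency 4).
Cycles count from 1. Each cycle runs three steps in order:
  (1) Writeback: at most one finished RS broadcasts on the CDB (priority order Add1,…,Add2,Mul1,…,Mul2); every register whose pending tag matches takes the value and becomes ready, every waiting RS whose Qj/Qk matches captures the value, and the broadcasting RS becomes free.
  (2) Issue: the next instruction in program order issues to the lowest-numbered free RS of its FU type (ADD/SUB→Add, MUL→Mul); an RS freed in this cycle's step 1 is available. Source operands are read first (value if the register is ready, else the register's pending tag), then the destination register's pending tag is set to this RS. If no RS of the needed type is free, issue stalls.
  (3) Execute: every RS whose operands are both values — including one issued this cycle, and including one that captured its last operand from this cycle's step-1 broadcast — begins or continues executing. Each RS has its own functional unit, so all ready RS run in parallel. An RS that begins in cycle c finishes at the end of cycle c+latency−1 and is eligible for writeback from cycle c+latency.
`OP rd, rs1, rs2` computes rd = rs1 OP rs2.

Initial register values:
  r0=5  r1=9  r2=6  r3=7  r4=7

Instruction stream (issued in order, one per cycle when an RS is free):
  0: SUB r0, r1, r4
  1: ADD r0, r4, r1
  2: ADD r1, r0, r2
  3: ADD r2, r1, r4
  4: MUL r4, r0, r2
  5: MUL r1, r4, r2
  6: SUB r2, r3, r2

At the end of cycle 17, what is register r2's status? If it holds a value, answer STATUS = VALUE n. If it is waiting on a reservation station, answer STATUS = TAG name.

c1: issue SUB r0<-Add1 | r0:Add1,r1:9,r2:6,r3:7,r4:7
c2: issue ADD r0<-Add2 | r0:Add2,r1:9,r2:6,r3:7,r4:7
c3: stall | r0:Add2,r1:9,r2:6,r3:7,r4:7
c4: CDB Add1=2; issue ADD r1<-Add1 | r0:Add2,r1:Add1,r2:6,r3:7,r4:7
c5: CDB Add2=16; issue ADD r2<-Add2 | r0:16,r1:Add1,r2:Add2,r3:7,r4:7
c6: issue MUL r4<-Mul1 | r0:16,r1:Add1,r2:Add2,r3:7,r4:Mul1
c7: issue MUL r1<-Mul2 | r0:16,r1:Mul2,r2:Add2,r3:7,r4:Mul1
c8: CDB Add1=22; issue SUB r2<-Add1 | r0:16,r1:Mul2,r2:Add1,r3:7,r4:Mul1
c9: - | r0:16,r1:Mul2,r2:Add1,r3:7,r4:Mul1
c10: - | r0:16,r1:Mul2,r2:Add1,r3:7,r4:Mul1
c11: CDB Add2=29 | r0:16,r1:Mul2,r2:Add1,r3:7,r4:Mul1
c12: - | r0:16,r1:Mul2,r2:Add1,r3:7,r4:Mul1
c13: - | r0:16,r1:Mul2,r2:Add1,r3:7,r4:Mul1
c14: CDB Add1=-22 | r0:16,r1:Mul2,r2:-22,r3:7,r4:Mul1
c15: CDB Mul1=464 | r0:16,r1:Mul2,r2:-22,r3:7,r4:464
c16: - | r0:16,r1:Mul2,r2:-22,r3:7,r4:464
c17: - | r0:16,r1:Mul2,r2:-22,r3:7,r4:464

STATUS = VALUE -22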